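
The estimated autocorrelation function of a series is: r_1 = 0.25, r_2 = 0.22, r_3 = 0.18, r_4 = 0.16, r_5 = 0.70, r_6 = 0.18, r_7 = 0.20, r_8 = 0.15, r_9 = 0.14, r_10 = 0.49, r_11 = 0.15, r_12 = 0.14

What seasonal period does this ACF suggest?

5

The largest autocorrelation is r_5 = 0.70, with a weaker echo at lag 10 (0.49); the remaining lags stay at or below 0.25. The elevated value at lag 1 (0.25), dropping to 0.22 at lag 2, reflects decaying short-term dependence rather than seasonality.
The dominant spike at lag 5 indicates a seasonal period of 5.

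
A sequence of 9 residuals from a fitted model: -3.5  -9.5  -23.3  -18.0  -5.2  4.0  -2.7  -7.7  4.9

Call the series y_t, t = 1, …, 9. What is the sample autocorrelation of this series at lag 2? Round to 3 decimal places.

Mean ȳ = (-3.5 − 9.5 − 23.3 − 18.0 − 5.2 + 4.0 − 2.7 − 7.7 + 4.9)/9 = -6.7778
Σ(y_t−ȳ)(y_{t+2}−ȳ) = (-54.1562) + (30.5494) + (-26.0684) + (-120.9506) + (6.4338) + (-9.9395) + (47.6194) = -126.5121
Denominator Σ(y_t−ȳ)² = 689.5756
r_2 = -126.5121 / 689.5756 = -0.183

-0.183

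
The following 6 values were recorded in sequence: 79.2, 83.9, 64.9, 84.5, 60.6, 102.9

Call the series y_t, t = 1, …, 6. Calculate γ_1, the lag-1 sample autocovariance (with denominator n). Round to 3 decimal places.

-113.227

Mean ȳ = (79.2 + 83.9 + 64.9 + 84.5 + 60.6 + 102.9)/6 = 79.3333
Deviations: -0.1333, 4.5667, -14.4333, 5.1667, -18.7333, 23.5667
Σ_{t=1}^{5}(y_t−ȳ)(y_{t+1}−ȳ) = -679.3644
γ_1 = -679.3644 / 6 = -113.227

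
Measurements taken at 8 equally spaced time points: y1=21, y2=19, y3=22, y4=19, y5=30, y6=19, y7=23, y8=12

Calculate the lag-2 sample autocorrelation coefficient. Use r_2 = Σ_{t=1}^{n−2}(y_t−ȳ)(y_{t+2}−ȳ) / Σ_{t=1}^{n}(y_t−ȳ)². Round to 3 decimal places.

0.309

Mean ȳ = (21 + 19 + 22 + 19 + 30 + 19 + 23 + 12)/8 = 20.6250
Σ(y_t−ȳ)(y_{t+2}−ȳ) = (0.5156) + (2.6406) + (12.8906) + (2.6406) + (22.2656) + (14.0156) = 54.9688
Denominator Σ(y_t−ȳ)² = 177.8750
r_2 = 54.9688 / 177.8750 = 0.309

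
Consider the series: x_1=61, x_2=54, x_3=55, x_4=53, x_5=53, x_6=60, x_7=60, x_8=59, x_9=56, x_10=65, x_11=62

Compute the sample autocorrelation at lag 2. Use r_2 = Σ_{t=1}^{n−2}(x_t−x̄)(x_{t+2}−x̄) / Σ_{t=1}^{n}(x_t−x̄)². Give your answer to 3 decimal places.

0.019

Mean x̄ = (61 + 54 + 55 + 53 + 53 + 60 + 60 + 59 + 56 + 65 + 62)/11 = 58.0000
Numerator Σ_{t=1}^{9}(x_t−x̄)(x_{t+2}−x̄) = 3.0000
Denominator Σ(x_t−x̄)² = 162.0000
r_2 = 3.0000 / 162.0000 = 0.019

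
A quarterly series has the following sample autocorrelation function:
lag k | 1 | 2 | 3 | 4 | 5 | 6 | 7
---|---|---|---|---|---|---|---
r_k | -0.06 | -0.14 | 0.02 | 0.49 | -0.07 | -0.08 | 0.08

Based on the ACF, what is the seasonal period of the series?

The largest autocorrelation is r_4 = 0.49; the remaining lags stay at or below 0.08.
The dominant spike at lag 4 indicates a seasonal period of 4.

4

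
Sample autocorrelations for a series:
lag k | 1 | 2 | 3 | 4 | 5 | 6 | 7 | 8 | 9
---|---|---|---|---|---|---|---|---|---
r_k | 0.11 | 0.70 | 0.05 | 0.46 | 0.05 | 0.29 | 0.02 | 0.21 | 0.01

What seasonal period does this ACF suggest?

2

The largest autocorrelation is r_2 = 0.70, with weaker echoes at lags 4 (0.46), 6 (0.29) and 8 (0.21); the remaining lags stay at or below 0.11.
The dominant spike at lag 2 indicates a seasonal period of 2.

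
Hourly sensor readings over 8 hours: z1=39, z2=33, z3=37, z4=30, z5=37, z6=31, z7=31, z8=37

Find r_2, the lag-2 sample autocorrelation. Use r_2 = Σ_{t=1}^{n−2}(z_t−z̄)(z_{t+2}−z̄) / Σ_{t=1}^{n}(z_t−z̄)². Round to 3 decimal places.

Mean z̄ = (39 + 33 + 37 + 30 + 37 + 31 + 31 + 37)/8 = 34.3750
Deviations from mean: 4.6250, -1.3750, 2.6250, -4.3750, 2.6250, -3.3750, -3.3750, 2.6250
Numerator Σ_{t=1}^{6}(z_t−z̄)(z_{t+2}−z̄) = 22.0938
Denominator Σ(z_t−z̄)² = 85.8750
r_2 = 22.0938 / 85.8750 = 0.257

0.257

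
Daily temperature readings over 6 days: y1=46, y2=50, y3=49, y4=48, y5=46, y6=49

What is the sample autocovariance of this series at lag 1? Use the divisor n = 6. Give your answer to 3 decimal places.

Mean ȳ = (46 + 50 + 49 + 48 + 46 + 49)/6 = 48.0000
Σ_{t=1}^{5}(y_t−ȳ)(y_{t+1}−ȳ) = -4.0000
γ_1 = -4.0000 / 6 = -0.667

-0.667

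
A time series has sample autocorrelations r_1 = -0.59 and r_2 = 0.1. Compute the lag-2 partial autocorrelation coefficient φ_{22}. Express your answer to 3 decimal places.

-0.381

φ_{22} = (r_2 − r_1²) / (1 − r_1²)
r_1² = (-0.59)² = 0.3481
Numerator = 0.1 − 0.3481 = -0.2481; denominator = 1 − 0.3481 = 0.6519
φ_{22} = -0.2481 / 0.6519 = -0.381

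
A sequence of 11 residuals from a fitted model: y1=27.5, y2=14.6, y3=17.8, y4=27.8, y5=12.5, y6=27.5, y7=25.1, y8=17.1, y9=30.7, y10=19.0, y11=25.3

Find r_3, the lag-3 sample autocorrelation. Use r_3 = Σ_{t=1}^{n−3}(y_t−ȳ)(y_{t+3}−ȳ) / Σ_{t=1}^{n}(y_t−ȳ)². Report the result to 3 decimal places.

Mean ȳ = (27.5 + 14.6 + 17.8 + 27.8 + 12.5 + 27.5 + 25.1 + 17.1 + 30.7 + 19.0 + 25.3)/11 = 22.2636
Numerator Σ_{t=1}^{8}(y_t−ȳ)(y_{t+3}−ȳ) = 165.8015
Denominator Σ(y_t−ȳ)² = 385.2255
r_3 = 165.8015 / 385.2255 = 0.430

0.430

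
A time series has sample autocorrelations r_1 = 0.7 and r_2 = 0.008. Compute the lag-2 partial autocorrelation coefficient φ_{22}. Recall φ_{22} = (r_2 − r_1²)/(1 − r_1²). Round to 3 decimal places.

-0.945

φ_{22} = (r_2 − r_1²) / (1 − r_1²)
r_1² = (0.7)² = 0.49
Numerator = 0.008 − 0.4900 = -0.4820; denominator = 1 − 0.4900 = 0.5100
φ_{22} = -0.4820 / 0.5100 = -0.945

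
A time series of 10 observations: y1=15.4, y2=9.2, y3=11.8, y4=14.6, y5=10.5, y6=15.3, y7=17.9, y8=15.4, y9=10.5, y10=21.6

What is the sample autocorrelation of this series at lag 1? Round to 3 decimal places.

-0.181

Mean ȳ = (15.4 + 9.2 + 11.8 + 14.6 + 10.5 + 15.3 + 17.9 + 15.4 + 10.5 + 21.6)/10 = 14.2200
Numerator Σ_{t=1}^{9}(y_t−ȳ)(y_{t+1}−ȳ) = -23.6524
Denominator Σ(y_t−ȳ)² = 130.8360
r_1 = -23.6524 / 130.8360 = -0.181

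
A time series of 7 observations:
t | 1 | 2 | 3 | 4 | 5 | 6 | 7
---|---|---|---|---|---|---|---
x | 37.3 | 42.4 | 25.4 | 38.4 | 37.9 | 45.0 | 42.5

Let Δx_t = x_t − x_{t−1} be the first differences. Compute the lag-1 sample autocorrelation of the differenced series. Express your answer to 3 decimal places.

-0.631

First differences Δx: 5.1, -17.0, 13.0, -0.5, 7.1, -2.5
Mean of differences = 0.8667
Numerator Σ(Δx_t−Δx̄)(Δx_{t+1}−Δx̄) = -338.5044
Denominator Σ(Δx_t−Δx̄)² = 536.4133
r_1(Δx) = -338.5044 / 536.4133 = -0.631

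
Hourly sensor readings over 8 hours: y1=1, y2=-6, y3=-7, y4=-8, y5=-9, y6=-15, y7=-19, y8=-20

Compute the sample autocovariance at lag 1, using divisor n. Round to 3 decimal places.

Mean ȳ = (1 − 6 − 7 − 8 − 9 − 15 − 19 − 20)/8 = -10.3750
Deviations: 11.3750, 4.3750, 3.3750, 2.3750, 1.3750, -4.6250, -8.6250, -9.6250
Σ_{t=1}^{7}(y_t−ȳ)(y_{t+1}−ȳ) = 192.3594
γ_1 = 192.3594 / 8 = 24.045

24.045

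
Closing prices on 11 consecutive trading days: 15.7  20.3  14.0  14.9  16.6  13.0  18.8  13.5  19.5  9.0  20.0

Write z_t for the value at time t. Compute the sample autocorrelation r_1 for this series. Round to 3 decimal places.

Mean z̄ = (15.7 + 20.3 + 14.0 + 14.9 + 16.6 + 13.0 + 18.8 + 13.5 + 19.5 + 9.0 + 20.0)/11 = 15.9364
Numerator Σ_{t=1}^{10}(z_t−z̄)(z_{t+1}−z̄) = -87.0840
Denominator Σ(z_t−z̄)² = 124.4455
r_1 = -87.0840 / 124.4455 = -0.700

-0.700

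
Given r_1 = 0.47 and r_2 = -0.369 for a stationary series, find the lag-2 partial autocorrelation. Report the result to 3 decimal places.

-0.757

φ_{22} = (r_2 − r_1²) / (1 − r_1²)
r_1² = (0.47)² = 0.2209
Numerator = -0.369 − 0.2209 = -0.5899; denominator = 1 − 0.2209 = 0.7791
φ_{22} = -0.5899 / 0.7791 = -0.757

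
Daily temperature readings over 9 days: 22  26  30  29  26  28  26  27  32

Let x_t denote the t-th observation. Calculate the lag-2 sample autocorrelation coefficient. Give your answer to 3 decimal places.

Mean x̄ = (22 + 26 + 30 + 29 + 26 + 28 + 26 + 27 + 32)/9 = 27.3333
Σ(x_t−x̄)(x_{t+2}−x̄) = (-14.2222) + (-2.2222) + (-3.5556) + (1.1111) + (1.7778) + (-0.2222) + (-6.2222) = -23.5556
Denominator Σ(x_t−x̄)² = 66.0000
r_2 = -23.5556 / 66.0000 = -0.357

-0.357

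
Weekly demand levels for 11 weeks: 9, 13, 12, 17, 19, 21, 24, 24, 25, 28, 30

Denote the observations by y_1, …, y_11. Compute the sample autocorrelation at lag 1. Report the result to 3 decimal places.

0.684

Mean ȳ = (9 + 13 + 12 + 17 + 19 + 21 + 24 + 24 + 25 + 28 + 30)/11 = 20.1818
Numerator Σ_{t=1}^{10}(y_t−ȳ)(y_{t+1}−ȳ) = 318.4215
Denominator Σ(y_t−ȳ)² = 465.6364
r_1 = 318.4215 / 465.6364 = 0.684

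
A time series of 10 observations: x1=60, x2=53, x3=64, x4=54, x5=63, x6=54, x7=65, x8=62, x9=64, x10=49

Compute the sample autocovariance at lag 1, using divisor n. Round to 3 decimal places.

-14.664

Mean x̄ = (60 + 53 + 64 + 54 + 63 + 54 + 65 + 62 + 64 + 49)/10 = 58.8000
Σ_{t=1}^{9}(x_t−x̄)(x_{t+1}−x̄) = -146.6400
γ_1 = -146.6400 / 10 = -14.664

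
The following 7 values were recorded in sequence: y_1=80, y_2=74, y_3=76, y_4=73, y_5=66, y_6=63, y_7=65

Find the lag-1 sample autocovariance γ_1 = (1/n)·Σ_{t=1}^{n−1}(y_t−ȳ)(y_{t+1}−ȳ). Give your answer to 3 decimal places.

Mean ȳ = (80 + 74 + 76 + 73 + 66 + 63 + 65)/7 = 71.0000
Σ_{t=1}^{6}(y_t−ȳ)(y_{t+1}−ȳ) = 130.0000
γ_1 = 130.0000 / 7 = 18.571

18.571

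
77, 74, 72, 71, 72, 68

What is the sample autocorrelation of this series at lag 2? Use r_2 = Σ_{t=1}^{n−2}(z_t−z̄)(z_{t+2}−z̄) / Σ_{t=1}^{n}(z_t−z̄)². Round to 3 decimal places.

Mean z̄ = (77 + 74 + 72 + 71 + 72 + 68)/6 = 72.3333
Numerator Σ_{t=1}^{4}(z_t−z̄)(z_{t+2}−z̄) = 2.1111
Denominator Σ(z_t−z̄)² = 45.3333
r_2 = 2.1111 / 45.3333 = 0.047

0.047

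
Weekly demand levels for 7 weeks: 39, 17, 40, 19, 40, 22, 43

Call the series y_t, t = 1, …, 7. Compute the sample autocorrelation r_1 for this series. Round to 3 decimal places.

-0.805

Mean ȳ = (39 + 17 + 40 + 19 + 40 + 22 + 43)/7 = 31.4286
Σ(y_t−ȳ)(y_{t+1}−ȳ) = (-109.2449) + (-123.6735) + (-106.5306) + (-106.5306) + (-80.8163) + (-109.1020) = -635.8980
Denominator Σ(y_t−ȳ)² = 789.7143
r_1 = -635.8980 / 789.7143 = -0.805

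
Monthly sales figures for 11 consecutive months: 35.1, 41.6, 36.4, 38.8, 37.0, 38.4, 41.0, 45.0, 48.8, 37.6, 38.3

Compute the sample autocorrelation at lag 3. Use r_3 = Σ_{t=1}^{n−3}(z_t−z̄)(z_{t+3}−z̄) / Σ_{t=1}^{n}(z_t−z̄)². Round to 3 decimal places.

Mean z̄ = (35.1 + 41.6 + 36.4 + 38.8 + 37.0 + 38.4 + 41.0 + 45.0 + 48.8 + 37.6 + 38.3)/11 = 39.8182
Numerator Σ_{t=1}^{8}(z_t−z̄)(z_{t+3}−z̄) = -34.4028
Denominator Σ(z_t−z̄)² = 164.2564
r_3 = -34.4028 / 164.2564 = -0.209

-0.209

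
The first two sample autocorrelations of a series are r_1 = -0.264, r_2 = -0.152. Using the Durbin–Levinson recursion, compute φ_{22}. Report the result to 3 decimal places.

-0.238

φ_{22} = (r_2 − r_1²) / (1 − r_1²)
r_1² = (-0.264)² = 0.069696
Numerator = -0.152 − 0.0697 = -0.2217; denominator = 1 − 0.0697 = 0.9303
φ_{22} = -0.2217 / 0.9303 = -0.238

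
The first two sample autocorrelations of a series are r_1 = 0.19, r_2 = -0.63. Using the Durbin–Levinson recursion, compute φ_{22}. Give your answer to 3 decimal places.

φ_{22} = (r_2 − r_1²) / (1 − r_1²)
r_1² = (0.19)² = 0.0361
Numerator = -0.63 − 0.0361 = -0.6661; denominator = 1 − 0.0361 = 0.9639
φ_{22} = -0.6661 / 0.9639 = -0.691

-0.691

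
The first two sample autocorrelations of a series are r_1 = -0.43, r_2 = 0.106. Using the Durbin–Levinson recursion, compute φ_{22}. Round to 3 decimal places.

φ_{22} = (r_2 − r_1²) / (1 − r_1²)
r_1² = (-0.43)² = 0.1849
Numerator = 0.106 − 0.1849 = -0.0789; denominator = 1 − 0.1849 = 0.8151
φ_{22} = -0.0789 / 0.8151 = -0.097

-0.097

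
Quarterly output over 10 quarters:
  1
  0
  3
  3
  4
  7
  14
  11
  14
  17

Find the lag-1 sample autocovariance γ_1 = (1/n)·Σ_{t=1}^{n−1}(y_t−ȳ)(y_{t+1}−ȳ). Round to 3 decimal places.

22.384

Mean ȳ = (1 + 0 + 3 + 3 + 4 + 7 + 14 + 11 + 14 + 17)/10 = 7.4000
Σ_{t=1}^{9}(y_t−ȳ)(y_{t+1}−ȳ) = 223.8400
γ_1 = 223.8400 / 10 = 22.384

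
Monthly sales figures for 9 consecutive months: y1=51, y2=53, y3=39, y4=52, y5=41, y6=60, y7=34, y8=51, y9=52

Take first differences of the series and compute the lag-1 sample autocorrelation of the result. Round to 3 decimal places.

First differences Δy: 2, -14, 13, -11, 19, -26, 17, 1
Mean of differences = 0.1250
Numerator Σ(Δy_t−Δȳ)(Δy_{t+1}−Δȳ) = -1480.7656
Denominator Σ(Δy_t−Δȳ)² = 1816.8750
r_1(Δy) = -1480.7656 / 1816.8750 = -0.815

-0.815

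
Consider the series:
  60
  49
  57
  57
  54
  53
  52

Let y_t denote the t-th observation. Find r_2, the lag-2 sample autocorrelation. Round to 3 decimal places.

Mean ȳ = (60 + 49 + 57 + 57 + 54 + 53 + 52)/7 = 54.5714
Deviations from mean: 5.4286, -5.5714, 2.4286, 2.4286, -0.5714, -1.5714, -2.5714
Numerator Σ_{t=1}^{5}(y_t−ȳ)(y_{t+2}−ȳ) = -4.0816
Denominator Σ(y_t−ȳ)² = 81.7143
r_2 = -4.0816 / 81.7143 = -0.050

-0.050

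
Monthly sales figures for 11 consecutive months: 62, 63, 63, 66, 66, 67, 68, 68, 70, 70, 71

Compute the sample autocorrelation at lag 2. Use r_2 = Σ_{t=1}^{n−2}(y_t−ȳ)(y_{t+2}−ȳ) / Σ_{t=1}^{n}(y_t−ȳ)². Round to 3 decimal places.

0.473

Mean ȳ = (62 + 63 + 63 + 66 + 66 + 67 + 68 + 68 + 70 + 70 + 71)/11 = 66.7273
Numerator Σ_{t=1}^{9}(y_t−ȳ)(y_{t+2}−ȳ) = 44.5785
Denominator Σ(y_t−ȳ)² = 94.1818
r_2 = 44.5785 / 94.1818 = 0.473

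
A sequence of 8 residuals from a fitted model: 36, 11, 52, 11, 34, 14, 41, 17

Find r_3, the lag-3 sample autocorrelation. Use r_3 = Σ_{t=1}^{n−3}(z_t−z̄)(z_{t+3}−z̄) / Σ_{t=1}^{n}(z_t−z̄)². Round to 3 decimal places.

Mean z̄ = (36 + 11 + 52 + 11 + 34 + 14 + 41 + 17)/8 = 27.0000
Deviations from mean: 9.0000, -16.0000, 25.0000, -16.0000, 7.0000, -13.0000, 14.0000, -10.0000
Σ(z_t−z̄)(z_{t+3}−z̄) = (-144.0000) + (-112.0000) + (-325.0000) + (-224.0000) + (-70.0000) = -875.0000
Denominator Σ(z_t−z̄)² = 1732.0000
r_3 = -875.0000 / 1732.0000 = -0.505

-0.505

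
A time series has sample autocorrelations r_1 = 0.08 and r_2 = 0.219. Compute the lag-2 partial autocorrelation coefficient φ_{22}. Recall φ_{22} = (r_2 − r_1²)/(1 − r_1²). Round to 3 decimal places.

φ_{22} = (r_2 − r_1²) / (1 − r_1²)
r_1² = (0.08)² = 0.0064
Numerator = 0.219 − 0.0064 = 0.2126; denominator = 1 − 0.0064 = 0.9936
φ_{22} = 0.2126 / 0.9936 = 0.214

0.214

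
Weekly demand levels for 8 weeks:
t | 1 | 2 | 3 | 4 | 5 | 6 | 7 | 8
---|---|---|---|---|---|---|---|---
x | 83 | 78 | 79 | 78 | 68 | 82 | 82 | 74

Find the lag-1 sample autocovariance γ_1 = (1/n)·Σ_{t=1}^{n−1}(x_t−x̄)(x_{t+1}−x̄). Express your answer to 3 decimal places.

-5.000

Mean x̄ = (83 + 78 + 79 + 78 + 68 + 82 + 82 + 74)/8 = 78.0000
Deviations: 5.0000, 0.0000, 1.0000, 0.0000, -10.0000, 4.0000, 4.0000, -4.0000
Σ_{t=1}^{7}(x_t−x̄)(x_{t+1}−x̄) = -40.0000
γ_1 = -40.0000 / 8 = -5.000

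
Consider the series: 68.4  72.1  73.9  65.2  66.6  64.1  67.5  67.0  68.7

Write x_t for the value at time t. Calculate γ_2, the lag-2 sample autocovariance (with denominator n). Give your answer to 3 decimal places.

-0.202

Mean x̄ = (68.4 + 72.1 + 73.9 + 65.2 + 66.6 + 64.1 + 67.5 + 67.0 + 68.7)/9 = 68.1667
Σ_{t=1}^{7}(x_t−x̄)(x_{t+2}−x̄) = -1.8156
γ_2 = -1.8156 / 9 = -0.202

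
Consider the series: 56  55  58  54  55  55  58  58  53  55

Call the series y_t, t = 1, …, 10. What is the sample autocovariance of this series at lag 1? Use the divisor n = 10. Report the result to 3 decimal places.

-0.469

Mean ȳ = (56 + 55 + 58 + 54 + 55 + 55 + 58 + 58 + 53 + 55)/10 = 55.7000
Σ_{t=1}^{9}(y_t−ȳ)(y_{t+1}−ȳ) = -4.6900
γ_1 = -4.6900 / 10 = -0.469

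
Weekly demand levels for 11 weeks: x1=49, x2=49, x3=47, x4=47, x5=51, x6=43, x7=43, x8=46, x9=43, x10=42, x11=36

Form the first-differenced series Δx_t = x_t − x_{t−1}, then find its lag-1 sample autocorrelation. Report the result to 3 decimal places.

First differences Δx: 0, -2, 0, 4, -8, 0, 3, -3, -1, -6
Mean of differences = -1.3000
Numerator Σ(Δx_t−Δx̄)(Δx_{t+1}−Δx̄) = -42.7900
Denominator Σ(Δx_t−Δx̄)² = 122.1000
r_1(Δx) = -42.7900 / 122.1000 = -0.350

-0.350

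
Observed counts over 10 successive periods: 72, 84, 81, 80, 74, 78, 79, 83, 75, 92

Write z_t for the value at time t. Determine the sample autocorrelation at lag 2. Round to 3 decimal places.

Mean z̄ = (72 + 84 + 81 + 80 + 74 + 78 + 79 + 83 + 75 + 92)/10 = 79.8000
Numerator Σ_{t=1}^{8}(z_t−z̄)(z_{t+2}−z̄) = 25.9200
Denominator Σ(z_t−z̄)² = 299.6000
r_2 = 25.9200 / 299.6000 = 0.087

0.087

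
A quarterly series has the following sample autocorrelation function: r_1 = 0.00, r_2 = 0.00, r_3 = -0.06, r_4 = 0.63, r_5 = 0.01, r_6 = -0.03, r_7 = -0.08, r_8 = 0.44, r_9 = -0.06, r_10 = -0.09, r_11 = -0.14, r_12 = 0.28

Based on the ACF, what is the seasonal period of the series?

The largest autocorrelation is r_4 = 0.63, with weaker echoes at lags 8 (0.44) and 12 (0.28); the remaining lags stay at or below 0.01.
The dominant spike at lag 4 indicates a seasonal period of 4.

4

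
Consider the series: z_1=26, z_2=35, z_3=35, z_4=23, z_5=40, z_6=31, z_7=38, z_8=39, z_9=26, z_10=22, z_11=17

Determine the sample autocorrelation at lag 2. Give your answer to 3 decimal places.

Mean z̄ = (26 + 35 + 35 + 23 + 40 + 31 + 38 + 39 + 26 + 22 + 17)/11 = 30.1818
Numerator Σ_{t=1}^{9}(z_t−z̄)(z_{t+2}−z̄) = 20.9339
Denominator Σ(z_t−z̄)² = 609.6364
r_2 = 20.9339 / 609.6364 = 0.034

0.034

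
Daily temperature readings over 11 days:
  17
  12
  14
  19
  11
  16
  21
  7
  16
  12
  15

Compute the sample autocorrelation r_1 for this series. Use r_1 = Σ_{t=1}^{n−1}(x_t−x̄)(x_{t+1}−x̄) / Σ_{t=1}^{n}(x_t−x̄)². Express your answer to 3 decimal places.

Mean x̄ = (17 + 12 + 14 + 19 + 11 + 16 + 21 + 7 + 16 + 12 + 15)/11 = 14.5455
Numerator Σ_{t=1}^{10}(x_t−x̄)(x_{t+1}−x̄) = -83.3884
Denominator Σ(x_t−x̄)² = 154.7273
r_1 = -83.3884 / 154.7273 = -0.539

-0.539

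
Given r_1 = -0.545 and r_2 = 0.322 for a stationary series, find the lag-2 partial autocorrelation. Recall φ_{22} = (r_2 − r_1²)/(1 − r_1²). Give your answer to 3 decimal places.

0.036

φ_{22} = (r_2 − r_1²) / (1 − r_1²)
r_1² = (-0.545)² = 0.297025
Numerator = 0.322 − 0.2970 = 0.0250; denominator = 1 − 0.2970 = 0.7030
φ_{22} = 0.0250 / 0.7030 = 0.036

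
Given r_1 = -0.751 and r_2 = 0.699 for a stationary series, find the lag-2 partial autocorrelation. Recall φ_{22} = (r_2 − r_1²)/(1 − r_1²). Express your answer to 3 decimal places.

0.310

φ_{22} = (r_2 − r_1²) / (1 − r_1²)
r_1² = (-0.751)² = 0.564001
Numerator = 0.699 − 0.5640 = 0.1350; denominator = 1 − 0.5640 = 0.4360
φ_{22} = 0.1350 / 0.4360 = 0.310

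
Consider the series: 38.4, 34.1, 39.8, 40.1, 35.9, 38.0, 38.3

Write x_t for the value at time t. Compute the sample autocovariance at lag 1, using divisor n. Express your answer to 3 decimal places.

-1.381

Mean x̄ = (38.4 + 34.1 + 39.8 + 40.1 + 35.9 + 38.0 + 38.3)/7 = 37.8000
Deviations: 0.6000, -3.7000, 2.0000, 2.3000, -1.9000, 0.2000, 0.5000
Σ_{t=1}^{6}(x_t−x̄)(x_{t+1}−x̄) = -9.6700
γ_1 = -9.6700 / 7 = -1.381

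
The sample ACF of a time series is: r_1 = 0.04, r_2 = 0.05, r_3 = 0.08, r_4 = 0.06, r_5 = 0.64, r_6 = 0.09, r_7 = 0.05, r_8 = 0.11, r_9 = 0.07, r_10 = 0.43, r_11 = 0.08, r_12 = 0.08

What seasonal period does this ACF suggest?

5

The largest autocorrelation is r_5 = 0.64, with a weaker echo at lag 10 (0.43); the remaining lags stay at or below 0.11.
The dominant spike at lag 5 indicates a seasonal period of 5.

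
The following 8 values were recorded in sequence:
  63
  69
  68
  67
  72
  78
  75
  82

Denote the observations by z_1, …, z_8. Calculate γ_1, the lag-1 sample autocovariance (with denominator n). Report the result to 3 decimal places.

13.273

Mean z̄ = (63 + 69 + 68 + 67 + 72 + 78 + 75 + 82)/8 = 71.7500
Σ_{t=1}^{7}(z_t−z̄)(z_{t+1}−z̄) = 106.1875
γ_1 = 106.1875 / 8 = 13.273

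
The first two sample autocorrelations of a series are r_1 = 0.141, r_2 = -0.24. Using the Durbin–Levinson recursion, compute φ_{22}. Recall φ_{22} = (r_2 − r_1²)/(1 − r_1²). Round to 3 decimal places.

φ_{22} = (r_2 − r_1²) / (1 − r_1²)
r_1² = (0.141)² = 0.019881
Numerator = -0.24 − 0.0199 = -0.2599; denominator = 1 − 0.0199 = 0.9801
φ_{22} = -0.2599 / 0.9801 = -0.265

-0.265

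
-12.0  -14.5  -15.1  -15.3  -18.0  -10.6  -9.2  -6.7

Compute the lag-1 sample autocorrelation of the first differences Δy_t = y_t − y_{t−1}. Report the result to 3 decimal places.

-0.117

First differences Δy: -2.5, -0.6, -0.2, -2.7, 7.4, 1.4, 2.5
Mean of differences = 0.7571
Numerator Σ(Δy_t−Δȳ)(Δy_{t+1}−Δȳ) = -8.5461
Denominator Σ(Δy_t−Δȳ)² = 72.8971
r_1(Δy) = -8.5461 / 72.8971 = -0.117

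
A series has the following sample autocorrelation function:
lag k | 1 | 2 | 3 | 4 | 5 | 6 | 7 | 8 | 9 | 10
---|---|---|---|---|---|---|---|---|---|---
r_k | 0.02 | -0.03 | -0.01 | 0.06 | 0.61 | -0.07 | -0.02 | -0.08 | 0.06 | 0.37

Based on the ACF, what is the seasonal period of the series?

5

The largest autocorrelation is r_5 = 0.61, with a weaker echo at lag 10 (0.37); the remaining lags stay at or below 0.06.
The dominant spike at lag 5 indicates a seasonal period of 5.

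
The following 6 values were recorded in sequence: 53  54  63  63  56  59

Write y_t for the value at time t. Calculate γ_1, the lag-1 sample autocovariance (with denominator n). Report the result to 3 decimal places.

Mean ȳ = (53 + 54 + 63 + 63 + 56 + 59)/6 = 58.0000
Σ_{t=1}^{5}(y_t−ȳ)(y_{t+1}−ȳ) = 13.0000
γ_1 = 13.0000 / 6 = 2.167

2.167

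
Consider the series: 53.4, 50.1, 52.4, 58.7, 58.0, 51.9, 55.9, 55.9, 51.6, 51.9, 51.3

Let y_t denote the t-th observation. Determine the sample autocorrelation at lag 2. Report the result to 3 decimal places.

-0.361

Mean ȳ = (53.4 + 50.1 + 52.4 + 58.7 + 58.0 + 51.9 + 55.9 + 55.9 + 51.6 + 51.9 + 51.3)/11 = 53.7364
Numerator Σ_{t=1}^{9}(y_t−ȳ)(y_{t+2}−ȳ) = -30.5517
Denominator Σ(y_t−ȳ)² = 84.5455
r_2 = -30.5517 / 84.5455 = -0.361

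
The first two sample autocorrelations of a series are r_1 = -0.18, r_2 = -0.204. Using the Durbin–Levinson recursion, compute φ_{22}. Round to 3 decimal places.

φ_{22} = (r_2 − r_1²) / (1 − r_1²)
r_1² = (-0.18)² = 0.0324
Numerator = -0.204 − 0.0324 = -0.2364; denominator = 1 − 0.0324 = 0.9676
φ_{22} = -0.2364 / 0.9676 = -0.244

-0.244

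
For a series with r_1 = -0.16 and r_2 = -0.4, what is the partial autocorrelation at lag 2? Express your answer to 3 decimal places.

φ_{22} = (r_2 − r_1²) / (1 − r_1²)
r_1² = (-0.16)² = 0.0256
Numerator = -0.4 − 0.0256 = -0.4256; denominator = 1 − 0.0256 = 0.9744
φ_{22} = -0.4256 / 0.9744 = -0.437

-0.437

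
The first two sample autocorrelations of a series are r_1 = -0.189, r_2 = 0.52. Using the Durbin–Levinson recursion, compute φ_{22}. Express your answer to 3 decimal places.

φ_{22} = (r_2 − r_1²) / (1 − r_1²)
r_1² = (-0.189)² = 0.035721
Numerator = 0.52 − 0.0357 = 0.4843; denominator = 1 − 0.0357 = 0.9643
φ_{22} = 0.4843 / 0.9643 = 0.502

0.502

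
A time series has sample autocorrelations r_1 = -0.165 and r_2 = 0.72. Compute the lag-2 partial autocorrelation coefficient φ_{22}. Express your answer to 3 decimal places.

φ_{22} = (r_2 − r_1²) / (1 − r_1²)
r_1² = (-0.165)² = 0.027225
Numerator = 0.72 − 0.0272 = 0.6928; denominator = 1 − 0.0272 = 0.9728
φ_{22} = 0.6928 / 0.9728 = 0.712

0.712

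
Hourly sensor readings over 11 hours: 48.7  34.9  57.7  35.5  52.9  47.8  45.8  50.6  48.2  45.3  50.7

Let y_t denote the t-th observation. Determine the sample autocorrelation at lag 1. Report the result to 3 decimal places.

-0.744

Mean ȳ = (48.7 + 34.9 + 57.7 + 35.5 + 52.9 + 47.8 + 45.8 + 50.6 + 48.2 + 45.3 + 50.7)/11 = 47.1000
Numerator Σ_{t=1}^{10}(y_t−ȳ)(y_{t+1}−ȳ) = -345.0900
Denominator Σ(y_t−ȳ)² = 463.8000
r_1 = -345.0900 / 463.8000 = -0.744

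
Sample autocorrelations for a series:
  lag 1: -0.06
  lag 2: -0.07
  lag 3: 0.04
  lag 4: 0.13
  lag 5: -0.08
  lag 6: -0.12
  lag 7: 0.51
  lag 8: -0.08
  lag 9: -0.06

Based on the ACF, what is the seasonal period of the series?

The largest autocorrelation is r_7 = 0.51; the remaining lags stay at or below 0.13.
The dominant spike at lag 7 indicates a seasonal period of 7.

7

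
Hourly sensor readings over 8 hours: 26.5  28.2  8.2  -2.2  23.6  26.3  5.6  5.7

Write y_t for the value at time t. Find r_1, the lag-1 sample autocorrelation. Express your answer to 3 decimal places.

Mean ȳ = (26.5 + 28.2 + 8.2 − 2.2 + 23.6 + 26.3 + 5.6 + 5.7)/8 = 15.2375
Deviations from mean: 11.2625, 12.9625, -7.0375, -17.4375, 8.3625, 11.0625, -9.6375, -9.5375
Σ(y_t−ȳ)(y_{t+1}−ȳ) = (145.9902) + (-91.2236) + (122.7164) + (-145.8211) + (92.5102) + (-106.6148) + (91.9177) = 109.4748
Denominator Σ(y_t−ȳ)² = 1024.6188
r_1 = 109.4748 / 1024.6188 = 0.107

0.107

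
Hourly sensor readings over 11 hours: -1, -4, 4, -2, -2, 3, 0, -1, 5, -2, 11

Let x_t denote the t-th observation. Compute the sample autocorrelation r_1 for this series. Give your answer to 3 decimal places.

-0.321

Mean x̄ = (-1 − 4 + 4 − 2 − 2 + 3 + 0 − 1 + 5 − 2 + 11)/11 = 1.0000
Numerator Σ_{t=1}^{10}(x_t−x̄)(x_{t+1}−x̄) = -61.0000
Denominator Σ(x_t−x̄)² = 190.0000
r_1 = -61.0000 / 190.0000 = -0.321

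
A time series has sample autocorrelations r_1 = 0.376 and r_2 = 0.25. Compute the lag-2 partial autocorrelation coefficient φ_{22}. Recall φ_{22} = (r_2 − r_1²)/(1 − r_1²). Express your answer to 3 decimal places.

0.127

φ_{22} = (r_2 − r_1²) / (1 − r_1²)
r_1² = (0.376)² = 0.141376
Numerator = 0.25 − 0.1414 = 0.1086; denominator = 1 − 0.1414 = 0.8586
φ_{22} = 0.1086 / 0.8586 = 0.127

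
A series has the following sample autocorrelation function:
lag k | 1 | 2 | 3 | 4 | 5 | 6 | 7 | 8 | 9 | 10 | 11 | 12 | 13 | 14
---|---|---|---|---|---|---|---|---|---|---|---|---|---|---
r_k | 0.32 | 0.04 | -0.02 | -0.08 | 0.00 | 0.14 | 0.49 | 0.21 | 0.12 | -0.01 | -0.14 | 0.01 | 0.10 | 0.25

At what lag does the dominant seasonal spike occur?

7

The largest autocorrelation is r_7 = 0.49; the remaining lags stay at or below 0.32. The elevated value at lag 1 (0.32), dropping to 0.04 at lag 2, reflects decaying short-term dependence rather than seasonality.
The dominant spike at lag 7 indicates a seasonal period of 7.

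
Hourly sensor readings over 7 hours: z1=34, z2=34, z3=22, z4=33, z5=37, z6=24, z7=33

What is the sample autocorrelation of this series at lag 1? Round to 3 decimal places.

-0.417

Mean z̄ = (34 + 34 + 22 + 33 + 37 + 24 + 33)/7 = 31.0000
Deviations from mean: 3.0000, 3.0000, -9.0000, 2.0000, 6.0000, -7.0000, 2.0000
Numerator Σ_{t=1}^{6}(z_t−z̄)(z_{t+1}−z̄) = -80.0000
Denominator Σ(z_t−z̄)² = 192.0000
r_1 = -80.0000 / 192.0000 = -0.417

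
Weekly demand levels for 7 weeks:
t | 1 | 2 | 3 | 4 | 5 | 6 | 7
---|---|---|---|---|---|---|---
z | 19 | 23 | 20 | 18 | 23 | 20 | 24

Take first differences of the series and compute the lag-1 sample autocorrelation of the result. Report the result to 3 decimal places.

First differences Δz: 4, -3, -2, 5, -3, 4
Mean of differences = 0.8333
Numerator Σ(Δz_t−Δz̄)(Δz_{t+1}−Δz̄) = -41.1944
Denominator Σ(Δz_t−Δz̄)² = 74.8333
r_1(Δz) = -41.1944 / 74.8333 = -0.550

-0.550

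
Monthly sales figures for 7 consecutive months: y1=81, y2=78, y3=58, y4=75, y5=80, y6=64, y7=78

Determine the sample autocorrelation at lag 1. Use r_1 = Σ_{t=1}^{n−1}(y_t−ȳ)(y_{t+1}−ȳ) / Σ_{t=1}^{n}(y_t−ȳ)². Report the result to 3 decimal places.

Mean ȳ = (81 + 78 + 58 + 75 + 80 + 64 + 78)/7 = 73.4286
Σ(y_t−ȳ)(y_{t+1}−ȳ) = (34.6122) + (-70.5306) + (-24.2449) + (10.3265) + (-61.9592) + (-43.1020) = -154.8980
Denominator Σ(y_t−ȳ)² = 471.7143
r_1 = -154.8980 / 471.7143 = -0.328

-0.328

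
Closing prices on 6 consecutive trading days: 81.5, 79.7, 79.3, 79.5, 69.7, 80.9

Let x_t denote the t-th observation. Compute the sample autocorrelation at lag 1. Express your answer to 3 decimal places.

Mean x̄ = (81.5 + 79.7 + 79.3 + 79.5 + 69.7 + 80.9)/6 = 78.4333
Deviations from mean: 3.0667, 1.2667, 0.8667, 1.0667, -8.7333, 2.4667
Σ(x_t−x̄)(x_{t+1}−x̄) = (3.8844) + (1.0978) + (0.9244) + (-9.3156) + (-21.5422) = -24.9511
Denominator Σ(x_t−x̄)² = 95.2533
r_1 = -24.9511 / 95.2533 = -0.262

-0.262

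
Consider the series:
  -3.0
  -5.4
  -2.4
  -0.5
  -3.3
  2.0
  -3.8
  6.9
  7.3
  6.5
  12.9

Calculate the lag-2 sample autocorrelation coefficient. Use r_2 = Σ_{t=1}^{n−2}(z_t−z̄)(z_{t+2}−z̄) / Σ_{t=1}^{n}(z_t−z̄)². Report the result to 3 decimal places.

0.393

Mean z̄ = (-3.0 − 5.4 − 2.4 − 0.5 − 3.3 + 2.0 − 3.8 + 6.9 + 7.3 + 6.5 + 12.9)/11 = 1.5636
Numerator Σ_{t=1}^{9}(z_t−z̄)(z_{t+2}−z̄) = 139.8555
Denominator Σ(z_t−z̄)² = 356.1655
r_2 = 139.8555 / 356.1655 = 0.393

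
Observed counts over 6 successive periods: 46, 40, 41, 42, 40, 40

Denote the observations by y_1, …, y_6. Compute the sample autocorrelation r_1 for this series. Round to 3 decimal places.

-0.173

Mean ȳ = (46 + 40 + 41 + 42 + 40 + 40)/6 = 41.5000
Deviations from mean: 4.5000, -1.5000, -0.5000, 0.5000, -1.5000, -1.5000
Σ(y_t−ȳ)(y_{t+1}−ȳ) = (-6.7500) + (0.7500) + (-0.2500) + (-0.7500) + (2.2500) = -4.7500
Denominator Σ(y_t−ȳ)² = 27.5000
r_1 = -4.7500 / 27.5000 = -0.173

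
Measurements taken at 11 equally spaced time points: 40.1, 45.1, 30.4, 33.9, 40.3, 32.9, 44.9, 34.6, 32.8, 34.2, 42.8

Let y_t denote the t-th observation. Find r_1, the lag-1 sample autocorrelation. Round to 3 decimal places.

Mean ȳ = (40.1 + 45.1 + 30.4 + 33.9 + 40.3 + 32.9 + 44.9 + 34.6 + 32.8 + 34.2 + 42.8)/11 = 37.4545
Numerator Σ_{t=1}^{10}(y_t−ȳ)(y_{t+1}−ȳ) = -75.8339
Denominator Σ(y_t−ȳ)² = 281.1073
r_1 = -75.8339 / 281.1073 = -0.270

-0.270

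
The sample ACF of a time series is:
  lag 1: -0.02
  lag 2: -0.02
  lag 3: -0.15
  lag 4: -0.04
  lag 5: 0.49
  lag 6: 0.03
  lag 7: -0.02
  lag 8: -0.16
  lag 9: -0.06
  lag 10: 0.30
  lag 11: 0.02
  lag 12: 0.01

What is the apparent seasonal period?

The largest autocorrelation is r_5 = 0.49, with a weaker echo at lag 10 (0.30); the remaining lags stay at or below 0.03.
The dominant spike at lag 5 indicates a seasonal period of 5.

5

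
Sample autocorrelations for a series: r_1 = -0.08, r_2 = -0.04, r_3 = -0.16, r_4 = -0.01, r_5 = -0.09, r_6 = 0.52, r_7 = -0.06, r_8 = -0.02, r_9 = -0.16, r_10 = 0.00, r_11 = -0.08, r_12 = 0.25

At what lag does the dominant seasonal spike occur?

The largest autocorrelation is r_6 = 0.52, with a weaker echo at lag 12 (0.25); the remaining lags stay at or below 0.00.
The dominant spike at lag 6 indicates a seasonal period of 6.

6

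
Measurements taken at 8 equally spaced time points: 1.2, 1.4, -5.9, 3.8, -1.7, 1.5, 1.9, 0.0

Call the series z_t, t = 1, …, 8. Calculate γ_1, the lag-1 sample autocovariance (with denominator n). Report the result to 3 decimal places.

Mean z̄ = (1.2 + 1.4 − 5.9 + 3.8 − 1.7 + 1.5 + 1.9 + 0.0)/8 = 0.2750
Σ_{t=1}^{7}(z_t−z̄)(z_{t+1}−z̄) = -35.5106
γ_1 = -35.5106 / 8 = -4.439

-4.439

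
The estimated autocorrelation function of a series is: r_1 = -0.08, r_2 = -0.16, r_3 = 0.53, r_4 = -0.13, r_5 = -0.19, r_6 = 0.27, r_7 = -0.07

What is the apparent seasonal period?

3

The largest autocorrelation is r_3 = 0.53, with a weaker echo at lag 6 (0.27); the remaining lags stay at or below -0.07.
The dominant spike at lag 3 indicates a seasonal period of 3.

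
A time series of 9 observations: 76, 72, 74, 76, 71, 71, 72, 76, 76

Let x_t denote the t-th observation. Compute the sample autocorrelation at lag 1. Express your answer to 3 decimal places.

Mean x̄ = (76 + 72 + 74 + 76 + 71 + 71 + 72 + 76 + 76)/9 = 73.7778
Numerator Σ_{t=1}^{8}(x_t−x̄)(x_{t+1}−x̄) = 3.6173
Denominator Σ(x_t−x̄)² = 41.5556
r_1 = 3.6173 / 41.5556 = 0.087

0.087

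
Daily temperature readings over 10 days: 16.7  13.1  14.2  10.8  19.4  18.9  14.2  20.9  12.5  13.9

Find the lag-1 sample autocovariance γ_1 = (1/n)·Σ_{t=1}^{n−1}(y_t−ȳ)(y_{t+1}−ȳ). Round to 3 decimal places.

Mean ȳ = (16.7 + 13.1 + 14.2 + 10.8 + 19.4 + 18.9 + 14.2 + 20.9 + 12.5 + 13.9)/10 = 15.4600
Σ_{t=1}^{9}(y_t−ȳ)(y_{t+1}−ȳ) = -21.5616
γ_1 = -21.5616 / 10 = -2.156

-2.156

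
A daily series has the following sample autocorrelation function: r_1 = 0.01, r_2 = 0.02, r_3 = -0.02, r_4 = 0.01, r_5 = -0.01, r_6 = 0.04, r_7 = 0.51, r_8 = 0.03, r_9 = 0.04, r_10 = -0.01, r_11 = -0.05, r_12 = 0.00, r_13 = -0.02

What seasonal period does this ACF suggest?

7

The largest autocorrelation is r_7 = 0.51; the remaining lags stay at or below 0.04.
The dominant spike at lag 7 indicates a seasonal period of 7.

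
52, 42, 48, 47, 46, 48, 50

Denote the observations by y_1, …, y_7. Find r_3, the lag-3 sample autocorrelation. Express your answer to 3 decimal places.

Mean ȳ = (52 + 42 + 48 + 47 + 46 + 48 + 50)/7 = 47.5714
Deviations from mean: 4.4286, -5.5714, 0.4286, -0.5714, -1.5714, 0.4286, 2.4286
Numerator Σ_{t=1}^{4}(y_t−ȳ)(y_{t+3}−ȳ) = 5.0204
Denominator Σ(y_t−ȳ)² = 59.7143
r_3 = 5.0204 / 59.7143 = 0.084

0.084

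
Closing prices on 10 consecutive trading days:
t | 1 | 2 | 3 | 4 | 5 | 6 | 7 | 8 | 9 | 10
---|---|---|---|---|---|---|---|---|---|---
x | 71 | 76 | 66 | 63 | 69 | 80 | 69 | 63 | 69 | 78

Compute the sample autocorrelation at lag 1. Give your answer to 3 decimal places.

0.015

Mean x̄ = (71 + 76 + 66 + 63 + 69 + 80 + 69 + 63 + 69 + 78)/10 = 70.4000
Numerator Σ_{t=1}^{9}(x_t−x̄)(x_{t+1}−x̄) = 4.8400
Denominator Σ(x_t−x̄)² = 316.4000
r_1 = 4.8400 / 316.4000 = 0.015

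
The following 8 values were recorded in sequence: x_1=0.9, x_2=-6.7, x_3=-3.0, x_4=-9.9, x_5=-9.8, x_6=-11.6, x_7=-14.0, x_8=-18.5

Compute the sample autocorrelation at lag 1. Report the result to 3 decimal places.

0.359

Mean x̄ = (0.9 − 6.7 − 3.0 − 9.9 − 9.8 − 11.6 − 14.0 − 18.5)/8 = -9.0750
Deviations from mean: 9.9750, 2.3750, 6.0750, -0.8250, -0.7250, -2.5250, -4.9250, -9.4250
Σ(x_t−x̄)(x_{t+1}−x̄) = (23.6906) + (14.4281) + (-5.0119) + (0.5981) + (1.8306) + (12.4356) + (46.4181) = 94.3894
Denominator Σ(x_t−x̄)² = 262.7150
r_1 = 94.3894 / 262.7150 = 0.359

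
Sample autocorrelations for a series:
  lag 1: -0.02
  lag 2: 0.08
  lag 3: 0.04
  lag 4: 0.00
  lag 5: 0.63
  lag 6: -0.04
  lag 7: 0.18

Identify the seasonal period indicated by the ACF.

5

The largest autocorrelation is r_5 = 0.63; the remaining lags stay at or below 0.18.
The dominant spike at lag 5 indicates a seasonal period of 5.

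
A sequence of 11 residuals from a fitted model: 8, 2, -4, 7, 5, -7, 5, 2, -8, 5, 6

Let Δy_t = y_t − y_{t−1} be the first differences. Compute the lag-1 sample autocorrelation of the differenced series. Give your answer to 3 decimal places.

First differences Δy: -6, -6, 11, -2, -12, 12, -3, -10, 13, 1
Mean of differences = -0.2000
Numerator Σ(Δy_t−Δȳ)(Δy_{t+1}−Δȳ) = -294.4400
Denominator Σ(Δy_t−Δȳ)² = 763.6000
r_1(Δy) = -294.4400 / 763.6000 = -0.386

-0.386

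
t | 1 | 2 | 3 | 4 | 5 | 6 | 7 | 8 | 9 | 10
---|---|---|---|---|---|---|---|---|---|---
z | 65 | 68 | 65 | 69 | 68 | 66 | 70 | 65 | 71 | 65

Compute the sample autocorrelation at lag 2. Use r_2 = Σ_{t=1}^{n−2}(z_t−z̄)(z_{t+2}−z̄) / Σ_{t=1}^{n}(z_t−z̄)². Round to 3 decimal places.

Mean z̄ = (65 + 68 + 65 + 69 + 68 + 66 + 70 + 65 + 71 + 65)/10 = 67.2000
Numerator Σ_{t=1}^{8}(z_t−z̄)(z_{t+2}−z̄) = 22.7200
Denominator Σ(z_t−z̄)² = 47.6000
r_2 = 22.7200 / 47.6000 = 0.477

0.477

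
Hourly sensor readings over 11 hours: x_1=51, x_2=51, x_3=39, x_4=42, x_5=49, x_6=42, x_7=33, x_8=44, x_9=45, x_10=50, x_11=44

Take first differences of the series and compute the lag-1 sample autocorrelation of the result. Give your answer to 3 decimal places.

First differences Δx: 0, -12, 3, 7, -7, -9, 11, 1, 5, -6
Mean of differences = -0.7000
Numerator Σ(Δx_t−Δx̄)(Δx_{t+1}−Δx̄) = -115.1900
Denominator Σ(Δx_t−Δx̄)² = 510.1000
r_1(Δx) = -115.1900 / 510.1000 = -0.226

-0.226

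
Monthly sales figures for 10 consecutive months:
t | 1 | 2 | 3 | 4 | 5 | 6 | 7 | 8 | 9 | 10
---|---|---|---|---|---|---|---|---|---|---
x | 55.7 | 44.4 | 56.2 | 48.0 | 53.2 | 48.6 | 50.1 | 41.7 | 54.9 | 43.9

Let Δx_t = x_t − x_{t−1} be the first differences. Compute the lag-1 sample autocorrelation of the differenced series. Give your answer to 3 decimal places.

First differences Δx: -11.3, 11.8, -8.2, 5.2, -4.6, 1.5, -8.4, 13.2, -11.0
Mean of differences = -1.3111
Numerator Σ(Δx_t−Δx̄)(Δx_{t+1}−Δx̄) = -560.1923
Denominator Σ(Δx_t−Δx̄)² = 734.9489
r_1(Δx) = -560.1923 / 734.9489 = -0.762

-0.762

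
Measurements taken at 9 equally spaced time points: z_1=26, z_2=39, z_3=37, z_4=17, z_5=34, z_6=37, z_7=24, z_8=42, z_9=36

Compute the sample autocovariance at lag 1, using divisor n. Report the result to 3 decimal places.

Mean z̄ = (26 + 39 + 37 + 17 + 34 + 37 + 24 + 42 + 36)/9 = 32.4444
Σ_{t=1}^{8}(z_t−z̄)(z_{t+1}−z̄) = -184.8642
γ_1 = -184.8642 / 9 = -20.540

-20.540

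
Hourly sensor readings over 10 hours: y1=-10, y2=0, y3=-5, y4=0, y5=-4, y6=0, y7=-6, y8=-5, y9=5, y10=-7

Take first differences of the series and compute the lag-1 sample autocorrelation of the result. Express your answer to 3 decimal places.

-0.547

First differences Δy: 10, -5, 5, -4, 4, -6, 1, 10, -12
Mean of differences = 0.3333
Numerator Σ(Δy_t−Δȳ)(Δy_{t+1}−Δȳ) = -252.7778
Denominator Σ(Δy_t−Δȳ)² = 462.0000
r_1(Δy) = -252.7778 / 462.0000 = -0.547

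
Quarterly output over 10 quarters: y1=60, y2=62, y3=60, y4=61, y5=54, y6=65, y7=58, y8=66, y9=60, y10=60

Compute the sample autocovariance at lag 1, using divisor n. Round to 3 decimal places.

Mean ȳ = (60 + 62 + 60 + 61 + 54 + 65 + 58 + 66 + 60 + 60)/10 = 60.6000
Σ_{t=1}^{9}(y_t−ȳ)(y_{t+1}−ȳ) = -61.9600
γ_1 = -61.9600 / 10 = -6.196

-6.196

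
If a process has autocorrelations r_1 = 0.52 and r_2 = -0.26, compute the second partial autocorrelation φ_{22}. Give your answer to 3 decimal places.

-0.727

φ_{22} = (r_2 − r_1²) / (1 − r_1²)
r_1² = (0.52)² = 0.2704
Numerator = -0.26 − 0.2704 = -0.5304; denominator = 1 − 0.2704 = 0.7296
φ_{22} = -0.5304 / 0.7296 = -0.727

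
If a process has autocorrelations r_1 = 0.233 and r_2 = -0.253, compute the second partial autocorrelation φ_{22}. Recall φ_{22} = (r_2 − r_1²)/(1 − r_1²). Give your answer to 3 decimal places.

φ_{22} = (r_2 − r_1²) / (1 − r_1²)
r_1² = (0.233)² = 0.054289
Numerator = -0.253 − 0.0543 = -0.3073; denominator = 1 − 0.0543 = 0.9457
φ_{22} = -0.3073 / 0.9457 = -0.325

-0.325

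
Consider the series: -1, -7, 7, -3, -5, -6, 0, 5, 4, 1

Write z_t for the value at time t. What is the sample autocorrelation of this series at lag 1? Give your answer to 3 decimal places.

Mean z̄ = (-1 − 7 + 7 − 3 − 5 − 6 + 0 + 5 + 4 + 1)/10 = -0.5000
Numerator Σ_{t=1}^{9}(z_t−z̄)(z_{t+1}−z̄) = 3.2500
Denominator Σ(z_t−z̄)² = 208.5000
r_1 = 3.2500 / 208.5000 = 0.016

0.016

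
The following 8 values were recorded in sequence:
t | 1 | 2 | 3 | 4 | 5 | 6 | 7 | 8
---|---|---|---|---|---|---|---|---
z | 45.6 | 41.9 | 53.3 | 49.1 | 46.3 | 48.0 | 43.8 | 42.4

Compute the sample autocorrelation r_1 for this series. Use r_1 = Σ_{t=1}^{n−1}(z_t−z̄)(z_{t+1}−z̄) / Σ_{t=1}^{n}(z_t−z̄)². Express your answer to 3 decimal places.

Mean z̄ = (45.6 + 41.9 + 53.3 + 49.1 + 46.3 + 48.0 + 43.8 + 42.4)/8 = 46.3000
Σ(z_t−z̄)(z_{t+1}−z̄) = (3.0800) + (-30.8000) + (19.6000) + (0.0000) + (0.0000) + (-4.2500) + (9.7500) = -2.6200
Denominator Σ(z_t−z̄)² = 101.0400
r_1 = -2.6200 / 101.0400 = -0.026

-0.026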